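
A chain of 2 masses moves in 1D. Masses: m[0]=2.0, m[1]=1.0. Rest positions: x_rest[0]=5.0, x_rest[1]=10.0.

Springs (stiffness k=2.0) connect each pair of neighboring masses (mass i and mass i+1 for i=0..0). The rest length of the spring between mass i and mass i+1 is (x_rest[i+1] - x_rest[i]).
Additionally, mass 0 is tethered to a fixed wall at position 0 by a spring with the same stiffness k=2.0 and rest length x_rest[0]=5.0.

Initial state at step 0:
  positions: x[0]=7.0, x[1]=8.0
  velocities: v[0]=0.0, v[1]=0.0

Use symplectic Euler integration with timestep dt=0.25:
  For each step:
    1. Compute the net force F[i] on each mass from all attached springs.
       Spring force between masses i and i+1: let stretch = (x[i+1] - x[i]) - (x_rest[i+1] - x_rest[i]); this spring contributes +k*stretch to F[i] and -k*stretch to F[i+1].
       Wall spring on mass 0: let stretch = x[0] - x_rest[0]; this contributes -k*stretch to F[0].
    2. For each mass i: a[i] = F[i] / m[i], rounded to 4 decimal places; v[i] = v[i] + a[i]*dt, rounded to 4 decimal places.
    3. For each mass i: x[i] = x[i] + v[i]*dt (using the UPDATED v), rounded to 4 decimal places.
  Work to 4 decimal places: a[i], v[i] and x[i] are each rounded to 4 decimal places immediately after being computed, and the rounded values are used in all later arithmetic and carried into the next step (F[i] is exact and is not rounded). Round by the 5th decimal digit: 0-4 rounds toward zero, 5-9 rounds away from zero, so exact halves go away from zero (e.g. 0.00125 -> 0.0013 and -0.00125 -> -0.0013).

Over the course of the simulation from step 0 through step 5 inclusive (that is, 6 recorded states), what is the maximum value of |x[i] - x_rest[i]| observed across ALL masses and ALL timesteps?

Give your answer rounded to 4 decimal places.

Answer: 2.2842

Derivation:
Step 0: x=[7.0000 8.0000] v=[0.0000 0.0000]
Step 1: x=[6.6250 8.5000] v=[-1.5000 2.0000]
Step 2: x=[5.9531 9.3906] v=[-2.6875 3.5625]
Step 3: x=[5.1240 10.4766] v=[-3.3164 4.3438]
Step 4: x=[4.3092 11.5185] v=[-3.2593 4.1675]
Step 5: x=[3.6756 12.2842] v=[-2.5343 3.0629]
Max displacement = 2.2842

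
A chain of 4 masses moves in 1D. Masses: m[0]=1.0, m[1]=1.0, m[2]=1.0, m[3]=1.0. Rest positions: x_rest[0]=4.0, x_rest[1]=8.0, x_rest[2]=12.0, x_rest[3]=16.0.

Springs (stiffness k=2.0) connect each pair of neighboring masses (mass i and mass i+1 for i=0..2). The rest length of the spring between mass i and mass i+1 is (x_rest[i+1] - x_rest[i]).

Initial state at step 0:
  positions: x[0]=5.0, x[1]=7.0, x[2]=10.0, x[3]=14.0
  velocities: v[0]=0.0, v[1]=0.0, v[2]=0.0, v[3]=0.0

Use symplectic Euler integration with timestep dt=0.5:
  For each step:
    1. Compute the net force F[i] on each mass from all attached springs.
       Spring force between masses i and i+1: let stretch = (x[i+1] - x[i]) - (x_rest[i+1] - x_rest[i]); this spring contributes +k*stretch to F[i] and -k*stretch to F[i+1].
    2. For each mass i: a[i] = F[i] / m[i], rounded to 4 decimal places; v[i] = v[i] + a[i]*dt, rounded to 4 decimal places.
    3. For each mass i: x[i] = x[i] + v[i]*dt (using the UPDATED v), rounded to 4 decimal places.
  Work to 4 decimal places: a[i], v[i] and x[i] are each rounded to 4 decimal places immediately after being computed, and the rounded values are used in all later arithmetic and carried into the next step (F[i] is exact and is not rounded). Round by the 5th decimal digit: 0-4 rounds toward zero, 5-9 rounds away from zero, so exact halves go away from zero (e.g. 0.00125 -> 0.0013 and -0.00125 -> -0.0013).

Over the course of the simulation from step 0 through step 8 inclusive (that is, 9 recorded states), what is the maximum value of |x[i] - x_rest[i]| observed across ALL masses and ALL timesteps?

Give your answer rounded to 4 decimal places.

Step 0: x=[5.0000 7.0000 10.0000 14.0000] v=[0.0000 0.0000 0.0000 0.0000]
Step 1: x=[4.0000 7.5000 10.5000 14.0000] v=[-2.0000 1.0000 1.0000 0.0000]
Step 2: x=[2.7500 7.7500 11.2500 14.2500] v=[-2.5000 0.5000 1.5000 0.5000]
Step 3: x=[2.0000 7.2500 11.7500 15.0000] v=[-1.5000 -1.0000 1.0000 1.5000]
Step 4: x=[1.8750 6.3750 11.6250 16.1250] v=[-0.2500 -1.7500 -0.2500 2.2500]
Step 5: x=[2.0000 5.8750 11.1250 17.0000] v=[0.2500 -1.0000 -1.0000 1.7500]
Step 6: x=[2.0625 6.0625 10.9375 16.9375] v=[0.1250 0.3750 -0.3750 -0.1250]
Step 7: x=[2.1250 6.6875 11.3125 15.8750] v=[0.1250 1.2500 0.7500 -2.1250]
Step 8: x=[2.4688 7.3438 11.6563 14.5313] v=[0.6875 1.3125 0.6875 -2.6875]
Max displacement = 2.1250

Answer: 2.1250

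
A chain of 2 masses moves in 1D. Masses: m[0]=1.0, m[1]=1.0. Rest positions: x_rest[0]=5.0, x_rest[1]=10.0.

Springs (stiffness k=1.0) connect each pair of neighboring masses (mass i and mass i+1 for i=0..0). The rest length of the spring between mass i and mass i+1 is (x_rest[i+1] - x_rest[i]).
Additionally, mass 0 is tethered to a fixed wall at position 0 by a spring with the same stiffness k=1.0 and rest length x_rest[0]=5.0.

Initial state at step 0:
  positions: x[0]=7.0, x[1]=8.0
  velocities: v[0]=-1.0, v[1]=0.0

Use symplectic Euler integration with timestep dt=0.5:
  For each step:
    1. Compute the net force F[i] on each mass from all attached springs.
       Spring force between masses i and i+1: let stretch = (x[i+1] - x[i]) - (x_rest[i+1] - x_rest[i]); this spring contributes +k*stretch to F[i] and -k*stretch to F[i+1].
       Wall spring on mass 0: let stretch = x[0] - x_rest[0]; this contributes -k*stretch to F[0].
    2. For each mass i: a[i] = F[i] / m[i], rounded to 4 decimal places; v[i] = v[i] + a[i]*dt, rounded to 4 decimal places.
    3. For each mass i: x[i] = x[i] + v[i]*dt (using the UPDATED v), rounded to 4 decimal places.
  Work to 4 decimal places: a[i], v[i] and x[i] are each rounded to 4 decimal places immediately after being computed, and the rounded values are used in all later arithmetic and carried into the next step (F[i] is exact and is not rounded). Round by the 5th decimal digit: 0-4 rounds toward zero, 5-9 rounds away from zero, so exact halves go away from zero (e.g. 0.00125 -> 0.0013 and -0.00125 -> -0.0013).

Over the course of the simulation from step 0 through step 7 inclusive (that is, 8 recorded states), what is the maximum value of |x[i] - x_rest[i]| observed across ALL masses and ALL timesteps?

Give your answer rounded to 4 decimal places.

Answer: 3.3125

Derivation:
Step 0: x=[7.0000 8.0000] v=[-1.0000 0.0000]
Step 1: x=[5.0000 9.0000] v=[-4.0000 2.0000]
Step 2: x=[2.7500 10.2500] v=[-4.5000 2.5000]
Step 3: x=[1.6875 10.8750] v=[-2.1250 1.2500]
Step 4: x=[2.5000 10.4531] v=[1.6250 -0.8438]
Step 5: x=[4.6758 9.2929] v=[4.3516 -2.3204]
Step 6: x=[6.8370 8.2284] v=[4.3223 -2.1290]
Step 7: x=[7.6368 8.0661] v=[1.5995 -0.3247]
Max displacement = 3.3125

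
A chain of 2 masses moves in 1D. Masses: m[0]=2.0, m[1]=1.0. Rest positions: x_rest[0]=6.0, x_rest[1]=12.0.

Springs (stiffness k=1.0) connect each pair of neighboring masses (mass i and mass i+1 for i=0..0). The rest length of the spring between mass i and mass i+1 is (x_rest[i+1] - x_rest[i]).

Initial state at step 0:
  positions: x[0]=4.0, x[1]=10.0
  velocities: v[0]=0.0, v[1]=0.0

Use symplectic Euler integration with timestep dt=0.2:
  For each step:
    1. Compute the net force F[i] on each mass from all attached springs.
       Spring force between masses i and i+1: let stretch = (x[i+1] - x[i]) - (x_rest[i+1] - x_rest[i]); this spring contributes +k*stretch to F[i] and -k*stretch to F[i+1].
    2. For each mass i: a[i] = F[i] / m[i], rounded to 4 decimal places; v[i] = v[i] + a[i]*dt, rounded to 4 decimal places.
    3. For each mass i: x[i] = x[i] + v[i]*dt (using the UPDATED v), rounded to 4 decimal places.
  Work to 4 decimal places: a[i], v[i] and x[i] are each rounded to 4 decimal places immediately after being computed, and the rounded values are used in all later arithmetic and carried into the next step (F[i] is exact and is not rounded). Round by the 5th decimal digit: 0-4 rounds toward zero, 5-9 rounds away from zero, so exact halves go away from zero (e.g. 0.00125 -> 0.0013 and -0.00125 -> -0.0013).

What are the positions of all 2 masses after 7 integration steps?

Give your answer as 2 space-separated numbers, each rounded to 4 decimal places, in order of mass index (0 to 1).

Step 0: x=[4.0000 10.0000] v=[0.0000 0.0000]
Step 1: x=[4.0000 10.0000] v=[0.0000 0.0000]
Step 2: x=[4.0000 10.0000] v=[0.0000 0.0000]
Step 3: x=[4.0000 10.0000] v=[0.0000 0.0000]
Step 4: x=[4.0000 10.0000] v=[0.0000 0.0000]
Step 5: x=[4.0000 10.0000] v=[0.0000 0.0000]
Step 6: x=[4.0000 10.0000] v=[0.0000 0.0000]
Step 7: x=[4.0000 10.0000] v=[0.0000 0.0000]

Answer: 4.0000 10.0000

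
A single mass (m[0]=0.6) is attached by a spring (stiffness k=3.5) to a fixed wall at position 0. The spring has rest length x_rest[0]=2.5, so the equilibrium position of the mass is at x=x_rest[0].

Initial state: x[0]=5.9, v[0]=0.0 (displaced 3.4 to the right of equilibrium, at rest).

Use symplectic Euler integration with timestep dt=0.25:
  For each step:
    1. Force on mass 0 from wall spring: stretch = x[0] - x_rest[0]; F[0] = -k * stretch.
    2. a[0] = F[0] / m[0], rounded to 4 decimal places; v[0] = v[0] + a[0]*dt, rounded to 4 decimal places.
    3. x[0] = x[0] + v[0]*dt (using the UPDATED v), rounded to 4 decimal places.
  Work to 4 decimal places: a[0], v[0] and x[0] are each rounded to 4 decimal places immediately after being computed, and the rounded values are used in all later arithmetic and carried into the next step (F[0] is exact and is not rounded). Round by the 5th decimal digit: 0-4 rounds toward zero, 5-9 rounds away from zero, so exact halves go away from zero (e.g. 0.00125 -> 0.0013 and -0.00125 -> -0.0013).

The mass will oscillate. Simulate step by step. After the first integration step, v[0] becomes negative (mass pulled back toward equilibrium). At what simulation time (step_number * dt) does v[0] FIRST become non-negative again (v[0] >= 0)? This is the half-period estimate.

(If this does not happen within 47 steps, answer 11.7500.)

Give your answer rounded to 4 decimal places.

Step 0: x=[5.9000] v=[0.0000]
Step 1: x=[4.6604] v=[-4.9583]
Step 2: x=[2.6332] v=[-8.1089]
Step 3: x=[0.5574] v=[-8.3032]
Step 4: x=[-0.8102] v=[-5.4703]
Step 5: x=[-0.9709] v=[-0.6429]
Step 6: x=[0.1338] v=[4.4188]
First v>=0 after going negative at step 6, time=1.5000

Answer: 1.5000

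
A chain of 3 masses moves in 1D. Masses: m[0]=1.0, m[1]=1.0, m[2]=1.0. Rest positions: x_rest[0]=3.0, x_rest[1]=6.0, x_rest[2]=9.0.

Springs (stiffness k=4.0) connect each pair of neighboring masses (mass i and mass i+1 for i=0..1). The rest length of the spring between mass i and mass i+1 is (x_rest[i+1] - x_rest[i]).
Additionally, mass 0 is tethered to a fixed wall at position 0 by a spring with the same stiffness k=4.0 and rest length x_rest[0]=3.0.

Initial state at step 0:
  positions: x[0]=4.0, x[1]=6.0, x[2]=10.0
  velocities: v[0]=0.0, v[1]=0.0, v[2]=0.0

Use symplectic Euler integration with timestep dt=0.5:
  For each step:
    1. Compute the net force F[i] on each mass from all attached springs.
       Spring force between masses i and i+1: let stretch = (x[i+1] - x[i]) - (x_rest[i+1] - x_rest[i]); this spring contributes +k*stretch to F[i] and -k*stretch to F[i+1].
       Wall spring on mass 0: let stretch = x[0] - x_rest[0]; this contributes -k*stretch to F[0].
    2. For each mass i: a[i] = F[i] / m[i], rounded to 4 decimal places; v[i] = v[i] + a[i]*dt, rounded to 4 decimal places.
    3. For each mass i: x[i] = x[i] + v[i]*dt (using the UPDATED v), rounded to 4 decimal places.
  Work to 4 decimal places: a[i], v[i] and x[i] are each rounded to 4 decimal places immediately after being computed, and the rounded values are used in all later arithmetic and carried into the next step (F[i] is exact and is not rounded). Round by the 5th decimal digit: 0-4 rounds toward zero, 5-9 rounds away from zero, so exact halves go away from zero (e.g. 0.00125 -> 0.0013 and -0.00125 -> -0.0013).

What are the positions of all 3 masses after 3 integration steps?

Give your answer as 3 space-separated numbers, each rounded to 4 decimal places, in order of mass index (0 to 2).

Step 0: x=[4.0000 6.0000 10.0000] v=[0.0000 0.0000 0.0000]
Step 1: x=[2.0000 8.0000 9.0000] v=[-4.0000 4.0000 -2.0000]
Step 2: x=[4.0000 5.0000 10.0000] v=[4.0000 -6.0000 2.0000]
Step 3: x=[3.0000 6.0000 9.0000] v=[-2.0000 2.0000 -2.0000]

Answer: 3.0000 6.0000 9.0000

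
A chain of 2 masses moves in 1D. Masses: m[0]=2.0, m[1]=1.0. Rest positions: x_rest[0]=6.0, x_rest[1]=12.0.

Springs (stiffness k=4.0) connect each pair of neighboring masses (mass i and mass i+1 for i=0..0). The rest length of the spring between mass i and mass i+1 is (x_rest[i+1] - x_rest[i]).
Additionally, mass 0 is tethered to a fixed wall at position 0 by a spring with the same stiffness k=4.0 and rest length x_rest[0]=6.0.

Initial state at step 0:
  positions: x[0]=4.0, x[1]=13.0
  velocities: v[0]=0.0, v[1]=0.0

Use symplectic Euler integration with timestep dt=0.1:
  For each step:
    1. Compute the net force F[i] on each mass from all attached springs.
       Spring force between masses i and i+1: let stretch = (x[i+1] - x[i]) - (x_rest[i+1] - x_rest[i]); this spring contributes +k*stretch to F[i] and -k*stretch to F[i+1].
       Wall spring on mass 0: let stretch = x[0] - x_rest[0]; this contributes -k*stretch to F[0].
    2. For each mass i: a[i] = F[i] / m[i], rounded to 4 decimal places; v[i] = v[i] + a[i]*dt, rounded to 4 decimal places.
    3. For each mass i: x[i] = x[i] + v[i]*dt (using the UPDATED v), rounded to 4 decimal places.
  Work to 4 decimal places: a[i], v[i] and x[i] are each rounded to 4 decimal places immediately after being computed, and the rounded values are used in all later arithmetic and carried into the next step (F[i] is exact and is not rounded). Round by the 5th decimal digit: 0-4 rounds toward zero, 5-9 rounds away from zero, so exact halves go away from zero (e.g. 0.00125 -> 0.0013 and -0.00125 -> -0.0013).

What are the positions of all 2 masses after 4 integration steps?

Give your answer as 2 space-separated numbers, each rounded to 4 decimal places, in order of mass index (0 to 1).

Answer: 4.9070 11.9278

Derivation:
Step 0: x=[4.0000 13.0000] v=[0.0000 0.0000]
Step 1: x=[4.1000 12.8800] v=[1.0000 -1.2000]
Step 2: x=[4.2936 12.6488] v=[1.9360 -2.3120]
Step 3: x=[4.5684 12.3234] v=[2.7483 -3.2541]
Step 4: x=[4.9070 11.9278] v=[3.3856 -3.9561]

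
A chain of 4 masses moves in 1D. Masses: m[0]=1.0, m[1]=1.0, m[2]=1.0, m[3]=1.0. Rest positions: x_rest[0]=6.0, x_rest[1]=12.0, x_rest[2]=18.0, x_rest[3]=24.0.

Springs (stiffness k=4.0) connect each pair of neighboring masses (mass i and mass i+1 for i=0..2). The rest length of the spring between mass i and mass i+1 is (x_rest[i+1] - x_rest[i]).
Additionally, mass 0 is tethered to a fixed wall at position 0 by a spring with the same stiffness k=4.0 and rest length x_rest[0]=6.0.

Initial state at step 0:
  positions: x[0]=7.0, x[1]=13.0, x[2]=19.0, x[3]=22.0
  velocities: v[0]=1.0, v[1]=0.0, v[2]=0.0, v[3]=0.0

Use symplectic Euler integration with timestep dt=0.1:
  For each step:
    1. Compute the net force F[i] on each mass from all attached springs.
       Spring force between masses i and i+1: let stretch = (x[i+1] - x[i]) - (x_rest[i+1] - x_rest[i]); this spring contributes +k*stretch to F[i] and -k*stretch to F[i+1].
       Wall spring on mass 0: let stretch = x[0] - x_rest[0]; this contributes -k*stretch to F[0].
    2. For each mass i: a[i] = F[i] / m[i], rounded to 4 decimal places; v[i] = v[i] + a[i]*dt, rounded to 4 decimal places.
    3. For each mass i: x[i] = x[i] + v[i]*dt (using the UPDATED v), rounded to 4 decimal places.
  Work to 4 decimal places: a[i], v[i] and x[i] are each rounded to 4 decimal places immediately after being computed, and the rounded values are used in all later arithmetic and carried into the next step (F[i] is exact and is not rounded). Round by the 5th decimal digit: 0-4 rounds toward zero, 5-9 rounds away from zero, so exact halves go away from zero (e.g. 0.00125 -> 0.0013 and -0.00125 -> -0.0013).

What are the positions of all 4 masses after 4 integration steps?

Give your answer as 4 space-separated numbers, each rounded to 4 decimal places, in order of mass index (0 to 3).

Step 0: x=[7.0000 13.0000 19.0000 22.0000] v=[1.0000 0.0000 0.0000 0.0000]
Step 1: x=[7.0600 13.0000 18.8800 22.1200] v=[0.6000 0.0000 -1.2000 1.2000]
Step 2: x=[7.0752 12.9976 18.6544 22.3504] v=[0.1520 -0.0240 -2.2560 2.3040]
Step 3: x=[7.0443 12.9846 18.3504 22.6730] v=[-0.3091 -0.1302 -3.0403 3.2256]
Step 4: x=[6.9692 12.9486 18.0046 23.0627] v=[-0.7507 -0.3600 -3.4576 3.8966]

Answer: 6.9692 12.9486 18.0046 23.0627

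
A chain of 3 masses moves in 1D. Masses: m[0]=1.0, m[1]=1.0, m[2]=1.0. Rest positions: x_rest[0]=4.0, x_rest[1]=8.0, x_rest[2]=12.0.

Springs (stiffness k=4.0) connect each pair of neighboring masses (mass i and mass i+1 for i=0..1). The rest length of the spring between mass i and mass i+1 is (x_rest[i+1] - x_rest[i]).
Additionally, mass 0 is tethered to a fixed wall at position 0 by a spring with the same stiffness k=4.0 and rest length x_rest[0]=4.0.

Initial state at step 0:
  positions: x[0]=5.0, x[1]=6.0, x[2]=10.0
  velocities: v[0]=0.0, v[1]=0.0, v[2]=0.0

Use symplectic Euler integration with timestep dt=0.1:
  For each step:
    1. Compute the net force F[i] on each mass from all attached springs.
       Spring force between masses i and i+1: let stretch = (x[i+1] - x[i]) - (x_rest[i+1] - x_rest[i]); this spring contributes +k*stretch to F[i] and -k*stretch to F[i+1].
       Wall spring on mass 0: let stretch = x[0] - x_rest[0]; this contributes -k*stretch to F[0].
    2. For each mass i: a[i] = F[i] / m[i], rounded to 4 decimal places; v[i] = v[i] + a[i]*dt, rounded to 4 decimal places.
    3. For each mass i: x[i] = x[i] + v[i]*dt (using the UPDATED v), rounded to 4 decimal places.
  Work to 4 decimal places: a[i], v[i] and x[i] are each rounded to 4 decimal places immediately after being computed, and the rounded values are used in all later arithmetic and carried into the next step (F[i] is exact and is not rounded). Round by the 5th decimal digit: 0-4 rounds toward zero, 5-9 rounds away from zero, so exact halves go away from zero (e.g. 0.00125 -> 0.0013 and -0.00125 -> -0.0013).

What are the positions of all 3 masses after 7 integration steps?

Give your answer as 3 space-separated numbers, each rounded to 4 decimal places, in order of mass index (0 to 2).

Step 0: x=[5.0000 6.0000 10.0000] v=[0.0000 0.0000 0.0000]
Step 1: x=[4.8400 6.1200 10.0000] v=[-1.6000 1.2000 0.0000]
Step 2: x=[4.5376 6.3440 10.0048] v=[-3.0240 2.2400 0.0480]
Step 3: x=[4.1260 6.6422 10.0232] v=[-4.1165 2.9818 0.1837]
Step 4: x=[3.6500 6.9750 10.0663] v=[-4.7604 3.3277 0.4313]
Step 5: x=[3.1610 7.2984 10.1458] v=[-4.8904 3.2342 0.7948]
Step 6: x=[2.7110 7.5702 10.2714] v=[-4.4998 2.7182 1.2558]
Step 7: x=[2.3470 7.7557 10.4489] v=[-3.6405 1.8550 1.7753]

Answer: 2.3470 7.7557 10.4489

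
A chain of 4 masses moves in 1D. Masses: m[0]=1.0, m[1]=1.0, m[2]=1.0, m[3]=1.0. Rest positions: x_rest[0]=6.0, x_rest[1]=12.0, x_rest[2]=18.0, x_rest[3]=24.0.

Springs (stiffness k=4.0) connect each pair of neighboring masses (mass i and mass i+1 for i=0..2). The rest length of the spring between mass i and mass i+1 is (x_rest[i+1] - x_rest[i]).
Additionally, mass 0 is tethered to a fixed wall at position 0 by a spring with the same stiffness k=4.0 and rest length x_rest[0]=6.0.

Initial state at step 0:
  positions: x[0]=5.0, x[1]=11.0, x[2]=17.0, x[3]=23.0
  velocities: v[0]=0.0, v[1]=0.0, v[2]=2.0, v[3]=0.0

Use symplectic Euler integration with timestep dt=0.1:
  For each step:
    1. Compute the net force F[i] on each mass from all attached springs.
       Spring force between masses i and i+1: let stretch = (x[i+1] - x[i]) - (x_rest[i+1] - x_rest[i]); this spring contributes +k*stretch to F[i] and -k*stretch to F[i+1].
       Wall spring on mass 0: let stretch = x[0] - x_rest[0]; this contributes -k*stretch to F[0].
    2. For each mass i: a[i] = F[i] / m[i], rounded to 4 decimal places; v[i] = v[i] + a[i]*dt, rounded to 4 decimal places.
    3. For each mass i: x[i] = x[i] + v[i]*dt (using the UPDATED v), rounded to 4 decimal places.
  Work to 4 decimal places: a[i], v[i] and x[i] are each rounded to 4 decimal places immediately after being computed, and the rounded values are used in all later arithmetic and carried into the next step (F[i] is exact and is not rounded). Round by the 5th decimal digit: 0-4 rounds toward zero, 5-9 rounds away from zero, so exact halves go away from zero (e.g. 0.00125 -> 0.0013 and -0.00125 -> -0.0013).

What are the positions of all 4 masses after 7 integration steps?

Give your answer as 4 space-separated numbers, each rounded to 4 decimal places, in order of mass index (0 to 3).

Answer: 5.8102 11.4617 17.7295 23.3404

Derivation:
Step 0: x=[5.0000 11.0000 17.0000 23.0000] v=[0.0000 0.0000 2.0000 0.0000]
Step 1: x=[5.0400 11.0000 17.2000 23.0000] v=[0.4000 0.0000 2.0000 0.0000]
Step 2: x=[5.1168 11.0096 17.3840 23.0080] v=[0.7680 0.0960 1.8400 0.0800]
Step 3: x=[5.2246 11.0385 17.5380 23.0310] v=[1.0784 0.2886 1.5398 0.2304]
Step 4: x=[5.3560 11.0948 17.6517 23.0743] v=[1.3141 0.5628 1.1372 0.4332]
Step 5: x=[5.5027 11.1838 17.7201 23.1407] v=[1.4672 0.8900 0.6835 0.6642]
Step 6: x=[5.6566 11.3070 17.7438 23.2303] v=[1.5386 1.2321 0.2372 0.8960]
Step 7: x=[5.8102 11.4617 17.7295 23.3404] v=[1.5361 1.5467 -0.1429 1.1014]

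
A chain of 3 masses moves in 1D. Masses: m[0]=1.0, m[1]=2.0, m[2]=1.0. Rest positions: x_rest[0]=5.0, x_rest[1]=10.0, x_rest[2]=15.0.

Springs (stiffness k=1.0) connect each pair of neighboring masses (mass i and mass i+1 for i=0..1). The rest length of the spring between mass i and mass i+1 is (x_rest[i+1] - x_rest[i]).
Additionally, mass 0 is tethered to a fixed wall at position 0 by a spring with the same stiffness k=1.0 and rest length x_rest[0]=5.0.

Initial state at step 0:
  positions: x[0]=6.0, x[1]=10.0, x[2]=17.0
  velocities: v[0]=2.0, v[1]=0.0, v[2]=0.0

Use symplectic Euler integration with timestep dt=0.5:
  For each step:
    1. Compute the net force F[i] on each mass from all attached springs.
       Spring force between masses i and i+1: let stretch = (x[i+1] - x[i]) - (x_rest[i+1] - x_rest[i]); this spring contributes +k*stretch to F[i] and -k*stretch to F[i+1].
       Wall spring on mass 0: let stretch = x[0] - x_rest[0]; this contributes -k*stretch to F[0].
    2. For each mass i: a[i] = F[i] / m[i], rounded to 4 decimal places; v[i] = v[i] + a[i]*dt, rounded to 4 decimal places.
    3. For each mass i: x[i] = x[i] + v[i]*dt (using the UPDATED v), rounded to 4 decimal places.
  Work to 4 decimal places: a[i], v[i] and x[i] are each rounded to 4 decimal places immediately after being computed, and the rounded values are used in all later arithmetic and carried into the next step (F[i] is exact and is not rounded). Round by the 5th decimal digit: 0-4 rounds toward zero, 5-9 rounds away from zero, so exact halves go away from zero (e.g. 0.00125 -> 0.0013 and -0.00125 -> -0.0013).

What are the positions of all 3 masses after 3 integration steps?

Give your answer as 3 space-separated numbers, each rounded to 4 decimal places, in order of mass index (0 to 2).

Step 0: x=[6.0000 10.0000 17.0000] v=[2.0000 0.0000 0.0000]
Step 1: x=[6.5000 10.3750 16.5000] v=[1.0000 0.7500 -1.0000]
Step 2: x=[6.3438 11.0313 15.7188] v=[-0.3125 1.3125 -1.5625]
Step 3: x=[5.7735 11.6876 15.0157] v=[-1.1407 1.3125 -1.4063]

Answer: 5.7735 11.6876 15.0157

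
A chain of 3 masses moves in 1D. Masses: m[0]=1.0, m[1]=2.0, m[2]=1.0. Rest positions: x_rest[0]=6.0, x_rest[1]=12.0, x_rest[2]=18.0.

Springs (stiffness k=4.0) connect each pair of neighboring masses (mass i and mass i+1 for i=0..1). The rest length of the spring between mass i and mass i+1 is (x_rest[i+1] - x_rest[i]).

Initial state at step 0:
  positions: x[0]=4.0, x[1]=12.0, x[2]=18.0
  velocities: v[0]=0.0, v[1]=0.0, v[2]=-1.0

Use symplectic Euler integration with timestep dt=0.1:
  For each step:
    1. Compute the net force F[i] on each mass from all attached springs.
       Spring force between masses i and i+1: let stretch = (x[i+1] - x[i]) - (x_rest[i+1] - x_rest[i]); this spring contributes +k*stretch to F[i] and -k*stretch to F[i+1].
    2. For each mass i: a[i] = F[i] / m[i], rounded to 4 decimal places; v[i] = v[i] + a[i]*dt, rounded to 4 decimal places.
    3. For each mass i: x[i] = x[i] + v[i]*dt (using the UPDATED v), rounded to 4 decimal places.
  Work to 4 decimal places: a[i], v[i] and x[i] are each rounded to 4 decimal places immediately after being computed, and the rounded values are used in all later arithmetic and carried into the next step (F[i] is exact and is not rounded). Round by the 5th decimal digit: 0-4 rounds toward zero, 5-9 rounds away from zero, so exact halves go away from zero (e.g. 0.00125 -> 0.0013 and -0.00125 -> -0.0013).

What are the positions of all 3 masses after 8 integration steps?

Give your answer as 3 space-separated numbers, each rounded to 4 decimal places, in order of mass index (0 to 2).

Step 0: x=[4.0000 12.0000 18.0000] v=[0.0000 0.0000 -1.0000]
Step 1: x=[4.0800 11.9600 17.9000] v=[0.8000 -0.4000 -1.0000]
Step 2: x=[4.2352 11.8812 17.8024] v=[1.5520 -0.7880 -0.9760]
Step 3: x=[4.4562 11.7679 17.7080] v=[2.2104 -1.1330 -0.9445]
Step 4: x=[4.7297 11.6272 17.6160] v=[2.7351 -1.4073 -0.9205]
Step 5: x=[5.0391 11.4683 17.5244] v=[3.0941 -1.5890 -0.9160]
Step 6: x=[5.3657 11.3019 17.4306] v=[3.2658 -1.6636 -0.9384]
Step 7: x=[5.6897 11.1394 17.3316] v=[3.2403 -1.6251 -0.9899]
Step 8: x=[5.9917 10.9917 17.2249] v=[3.0202 -1.4766 -1.0668]

Answer: 5.9917 10.9917 17.2249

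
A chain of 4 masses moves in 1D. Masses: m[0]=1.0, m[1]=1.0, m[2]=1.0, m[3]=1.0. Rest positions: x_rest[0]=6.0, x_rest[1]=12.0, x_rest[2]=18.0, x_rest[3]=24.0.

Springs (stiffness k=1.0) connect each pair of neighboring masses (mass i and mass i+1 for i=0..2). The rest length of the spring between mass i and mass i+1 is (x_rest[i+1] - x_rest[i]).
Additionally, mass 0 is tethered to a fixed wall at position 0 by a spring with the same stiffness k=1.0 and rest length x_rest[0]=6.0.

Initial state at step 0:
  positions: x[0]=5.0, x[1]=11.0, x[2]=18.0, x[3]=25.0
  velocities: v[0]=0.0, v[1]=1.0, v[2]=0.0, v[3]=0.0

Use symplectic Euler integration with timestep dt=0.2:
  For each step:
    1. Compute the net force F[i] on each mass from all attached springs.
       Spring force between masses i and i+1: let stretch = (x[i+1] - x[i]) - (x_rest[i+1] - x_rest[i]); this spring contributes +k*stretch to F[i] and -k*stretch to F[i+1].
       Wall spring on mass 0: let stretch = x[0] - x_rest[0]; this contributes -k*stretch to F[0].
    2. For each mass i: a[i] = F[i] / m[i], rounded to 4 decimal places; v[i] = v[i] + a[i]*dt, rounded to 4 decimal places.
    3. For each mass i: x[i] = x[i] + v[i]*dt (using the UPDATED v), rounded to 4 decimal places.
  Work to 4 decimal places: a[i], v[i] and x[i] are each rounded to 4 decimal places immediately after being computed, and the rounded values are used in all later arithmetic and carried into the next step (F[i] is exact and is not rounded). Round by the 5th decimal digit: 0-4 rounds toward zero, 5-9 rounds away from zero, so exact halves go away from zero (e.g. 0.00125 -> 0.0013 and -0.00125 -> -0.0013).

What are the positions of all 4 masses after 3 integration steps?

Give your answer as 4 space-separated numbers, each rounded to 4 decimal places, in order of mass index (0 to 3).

Answer: 5.2628 11.7700 18.0307 24.7683

Derivation:
Step 0: x=[5.0000 11.0000 18.0000 25.0000] v=[0.0000 1.0000 0.0000 0.0000]
Step 1: x=[5.0400 11.2400 18.0000 24.9600] v=[0.2000 1.2000 0.0000 -0.2000]
Step 2: x=[5.1264 11.5024 18.0080 24.8816] v=[0.4320 1.3120 0.0400 -0.3920]
Step 3: x=[5.2628 11.7700 18.0307 24.7683] v=[0.6819 1.3379 0.1136 -0.5667]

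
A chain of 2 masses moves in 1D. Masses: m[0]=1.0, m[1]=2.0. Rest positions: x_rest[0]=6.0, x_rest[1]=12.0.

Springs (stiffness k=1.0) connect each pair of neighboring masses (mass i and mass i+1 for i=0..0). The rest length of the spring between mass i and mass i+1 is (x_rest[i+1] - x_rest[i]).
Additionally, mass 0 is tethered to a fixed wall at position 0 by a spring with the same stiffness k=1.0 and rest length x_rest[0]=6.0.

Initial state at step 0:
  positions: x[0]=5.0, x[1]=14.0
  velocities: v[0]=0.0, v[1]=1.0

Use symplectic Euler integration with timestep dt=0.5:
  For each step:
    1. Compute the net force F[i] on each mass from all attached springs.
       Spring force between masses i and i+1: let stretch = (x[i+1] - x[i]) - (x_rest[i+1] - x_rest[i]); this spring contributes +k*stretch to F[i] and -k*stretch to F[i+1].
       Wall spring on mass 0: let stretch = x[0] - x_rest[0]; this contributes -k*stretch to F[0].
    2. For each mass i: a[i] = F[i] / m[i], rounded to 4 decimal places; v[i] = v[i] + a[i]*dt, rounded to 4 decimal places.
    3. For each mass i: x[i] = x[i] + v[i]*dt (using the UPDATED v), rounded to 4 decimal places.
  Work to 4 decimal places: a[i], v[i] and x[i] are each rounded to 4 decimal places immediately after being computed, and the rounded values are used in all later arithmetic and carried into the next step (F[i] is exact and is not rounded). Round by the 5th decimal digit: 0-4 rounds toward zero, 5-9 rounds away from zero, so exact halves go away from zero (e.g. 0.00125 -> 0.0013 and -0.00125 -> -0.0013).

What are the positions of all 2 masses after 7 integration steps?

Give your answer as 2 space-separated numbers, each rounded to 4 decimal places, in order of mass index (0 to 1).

Step 0: x=[5.0000 14.0000] v=[0.0000 1.0000]
Step 1: x=[6.0000 14.1250] v=[2.0000 0.2500]
Step 2: x=[7.5313 13.9844] v=[3.0625 -0.2813]
Step 3: x=[8.7930 13.7871] v=[2.5234 -0.3946]
Step 4: x=[9.1050 13.7156] v=[0.6240 -0.1431]
Step 5: x=[8.2934 13.8178] v=[-1.6232 0.2043]
Step 6: x=[6.7896 13.9794] v=[-3.0077 0.3232]
Step 7: x=[5.3858 13.9923] v=[-2.8076 0.0258]

Answer: 5.3858 13.9923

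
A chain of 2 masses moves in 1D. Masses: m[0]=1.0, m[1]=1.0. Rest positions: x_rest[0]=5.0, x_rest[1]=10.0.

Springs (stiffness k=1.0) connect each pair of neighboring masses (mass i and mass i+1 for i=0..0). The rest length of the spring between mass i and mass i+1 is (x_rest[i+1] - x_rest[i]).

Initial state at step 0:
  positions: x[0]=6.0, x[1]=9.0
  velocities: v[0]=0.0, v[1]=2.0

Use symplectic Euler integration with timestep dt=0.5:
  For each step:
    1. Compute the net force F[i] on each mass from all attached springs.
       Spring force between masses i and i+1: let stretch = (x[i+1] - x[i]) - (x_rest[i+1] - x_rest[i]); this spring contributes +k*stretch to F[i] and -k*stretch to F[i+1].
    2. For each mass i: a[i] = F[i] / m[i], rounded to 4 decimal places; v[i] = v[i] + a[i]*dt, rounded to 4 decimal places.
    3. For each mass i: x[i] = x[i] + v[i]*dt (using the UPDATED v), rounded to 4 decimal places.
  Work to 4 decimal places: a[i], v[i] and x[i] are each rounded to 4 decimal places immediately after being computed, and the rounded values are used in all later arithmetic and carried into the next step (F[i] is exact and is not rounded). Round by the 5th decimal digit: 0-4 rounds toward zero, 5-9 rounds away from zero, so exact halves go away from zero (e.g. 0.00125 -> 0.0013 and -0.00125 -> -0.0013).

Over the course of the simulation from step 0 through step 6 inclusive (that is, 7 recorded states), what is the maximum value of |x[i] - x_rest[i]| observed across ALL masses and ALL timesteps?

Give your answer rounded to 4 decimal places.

Step 0: x=[6.0000 9.0000] v=[0.0000 2.0000]
Step 1: x=[5.5000 10.5000] v=[-1.0000 3.0000]
Step 2: x=[5.0000 12.0000] v=[-1.0000 3.0000]
Step 3: x=[5.0000 13.0000] v=[0.0000 2.0000]
Step 4: x=[5.7500 13.2500] v=[1.5000 0.5000]
Step 5: x=[7.1250 12.8750] v=[2.7500 -0.7500]
Step 6: x=[8.6875 12.3125] v=[3.1250 -1.1250]
Max displacement = 3.6875

Answer: 3.6875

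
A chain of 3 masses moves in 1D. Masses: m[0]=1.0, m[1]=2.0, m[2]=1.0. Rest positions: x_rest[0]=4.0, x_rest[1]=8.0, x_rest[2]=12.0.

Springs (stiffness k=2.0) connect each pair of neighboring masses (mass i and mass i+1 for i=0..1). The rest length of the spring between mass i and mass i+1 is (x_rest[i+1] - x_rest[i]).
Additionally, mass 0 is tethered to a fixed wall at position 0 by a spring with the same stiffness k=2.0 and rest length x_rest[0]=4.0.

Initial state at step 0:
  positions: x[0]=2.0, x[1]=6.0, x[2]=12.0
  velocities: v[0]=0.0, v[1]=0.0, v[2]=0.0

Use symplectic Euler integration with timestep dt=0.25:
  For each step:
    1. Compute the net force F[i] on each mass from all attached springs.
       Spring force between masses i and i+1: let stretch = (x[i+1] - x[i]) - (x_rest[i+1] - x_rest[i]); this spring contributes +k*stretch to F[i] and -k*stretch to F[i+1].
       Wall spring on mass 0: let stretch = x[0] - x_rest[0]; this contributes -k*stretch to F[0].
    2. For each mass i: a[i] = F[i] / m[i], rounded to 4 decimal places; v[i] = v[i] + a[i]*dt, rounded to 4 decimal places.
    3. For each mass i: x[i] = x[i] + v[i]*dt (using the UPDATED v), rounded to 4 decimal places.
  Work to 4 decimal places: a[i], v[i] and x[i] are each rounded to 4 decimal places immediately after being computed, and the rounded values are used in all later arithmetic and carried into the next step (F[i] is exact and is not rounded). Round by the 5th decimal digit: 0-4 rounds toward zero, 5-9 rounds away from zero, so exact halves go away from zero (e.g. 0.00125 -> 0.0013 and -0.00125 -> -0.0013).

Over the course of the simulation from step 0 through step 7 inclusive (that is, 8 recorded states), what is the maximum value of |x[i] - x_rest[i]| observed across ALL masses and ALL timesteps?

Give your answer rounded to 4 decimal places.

Answer: 2.5719

Derivation:
Step 0: x=[2.0000 6.0000 12.0000] v=[0.0000 0.0000 0.0000]
Step 1: x=[2.2500 6.1250 11.7500] v=[1.0000 0.5000 -1.0000]
Step 2: x=[2.7031 6.3594 11.2969] v=[1.8125 0.9375 -1.8125]
Step 3: x=[3.2754 6.6739 10.7266] v=[2.2891 1.2578 -2.2813]
Step 4: x=[3.8631 7.0293 10.1497] v=[2.3507 1.4214 -2.3077]
Step 5: x=[4.3637 7.3818 9.6827] v=[2.0023 1.4100 -1.8679]
Step 6: x=[4.6961 7.6895 9.4281] v=[1.3295 1.2307 -1.0184]
Step 7: x=[4.8157 7.9188 9.4562] v=[0.4782 0.9170 0.1123]
Max displacement = 2.5719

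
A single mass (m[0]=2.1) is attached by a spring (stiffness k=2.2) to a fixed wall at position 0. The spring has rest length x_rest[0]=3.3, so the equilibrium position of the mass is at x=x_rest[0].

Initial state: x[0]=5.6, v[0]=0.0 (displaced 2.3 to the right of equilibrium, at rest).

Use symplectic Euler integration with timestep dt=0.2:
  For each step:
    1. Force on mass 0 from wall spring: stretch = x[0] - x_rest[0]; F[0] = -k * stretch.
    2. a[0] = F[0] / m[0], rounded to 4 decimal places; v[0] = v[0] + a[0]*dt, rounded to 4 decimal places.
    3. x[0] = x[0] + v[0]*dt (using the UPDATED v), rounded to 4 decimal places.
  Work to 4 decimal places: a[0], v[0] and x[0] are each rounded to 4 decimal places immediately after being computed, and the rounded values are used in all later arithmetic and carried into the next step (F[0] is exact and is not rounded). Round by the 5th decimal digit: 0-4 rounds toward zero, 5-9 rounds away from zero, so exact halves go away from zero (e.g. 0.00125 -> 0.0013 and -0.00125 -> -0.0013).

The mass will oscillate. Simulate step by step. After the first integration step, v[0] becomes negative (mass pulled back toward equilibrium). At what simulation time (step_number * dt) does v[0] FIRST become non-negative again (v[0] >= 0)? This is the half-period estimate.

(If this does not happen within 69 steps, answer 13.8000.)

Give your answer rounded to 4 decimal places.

Answer: 3.2000

Derivation:
Step 0: x=[5.6000] v=[0.0000]
Step 1: x=[5.5036] v=[-0.4819]
Step 2: x=[5.3149] v=[-0.9436]
Step 3: x=[5.0417] v=[-1.3658]
Step 4: x=[4.6956] v=[-1.7307]
Step 5: x=[4.2910] v=[-2.0231]
Step 6: x=[3.8449] v=[-2.2307]
Step 7: x=[3.3759] v=[-2.3449]
Step 8: x=[2.9037] v=[-2.3608]
Step 9: x=[2.4481] v=[-2.2778]
Step 10: x=[2.0282] v=[-2.0993]
Step 11: x=[1.6616] v=[-1.8328]
Step 12: x=[1.3637] v=[-1.4895]
Step 13: x=[1.1469] v=[-1.0838]
Step 14: x=[1.0204] v=[-0.6327]
Step 15: x=[0.9894] v=[-0.1551]
Step 16: x=[1.0552] v=[0.3290]
First v>=0 after going negative at step 16, time=3.2000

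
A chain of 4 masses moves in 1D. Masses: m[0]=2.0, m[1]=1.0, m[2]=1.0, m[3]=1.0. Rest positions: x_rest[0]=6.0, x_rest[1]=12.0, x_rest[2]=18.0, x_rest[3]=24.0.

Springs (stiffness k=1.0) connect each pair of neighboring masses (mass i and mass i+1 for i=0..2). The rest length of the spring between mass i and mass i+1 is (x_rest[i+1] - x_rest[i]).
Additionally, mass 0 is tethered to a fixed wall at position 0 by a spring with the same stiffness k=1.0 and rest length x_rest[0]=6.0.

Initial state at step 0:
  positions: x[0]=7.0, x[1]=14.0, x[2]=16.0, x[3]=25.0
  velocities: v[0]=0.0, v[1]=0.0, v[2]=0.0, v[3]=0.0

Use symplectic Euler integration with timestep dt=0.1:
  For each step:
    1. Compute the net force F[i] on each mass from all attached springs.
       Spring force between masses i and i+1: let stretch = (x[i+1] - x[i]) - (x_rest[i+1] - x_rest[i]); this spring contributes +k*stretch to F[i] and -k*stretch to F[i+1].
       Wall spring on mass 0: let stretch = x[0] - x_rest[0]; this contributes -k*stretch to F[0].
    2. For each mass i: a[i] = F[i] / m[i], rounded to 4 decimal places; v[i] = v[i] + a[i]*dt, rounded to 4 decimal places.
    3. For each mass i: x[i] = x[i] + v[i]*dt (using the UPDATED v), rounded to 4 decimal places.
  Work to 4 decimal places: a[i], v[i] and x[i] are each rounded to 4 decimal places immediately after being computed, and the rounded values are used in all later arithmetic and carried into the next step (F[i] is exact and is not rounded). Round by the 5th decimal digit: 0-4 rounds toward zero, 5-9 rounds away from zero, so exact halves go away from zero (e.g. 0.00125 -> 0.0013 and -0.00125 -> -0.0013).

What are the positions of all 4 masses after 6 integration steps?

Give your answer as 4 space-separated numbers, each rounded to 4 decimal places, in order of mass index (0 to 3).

Step 0: x=[7.0000 14.0000 16.0000 25.0000] v=[0.0000 0.0000 0.0000 0.0000]
Step 1: x=[7.0000 13.9500 16.0700 24.9700] v=[0.0000 -0.5000 0.7000 -0.3000]
Step 2: x=[6.9998 13.8517 16.2078 24.9110] v=[-0.0025 -0.9830 1.3780 -0.5900]
Step 3: x=[6.9988 13.7084 16.4091 24.8250] v=[-0.0099 -1.4326 2.0127 -0.8603]
Step 4: x=[6.9964 13.5251 16.6675 24.7148] v=[-0.0244 -1.8335 2.5842 -1.1019]
Step 5: x=[6.9916 13.3079 16.9750 24.5841] v=[-0.0478 -2.1721 3.0747 -1.3066]
Step 6: x=[6.9834 13.0642 17.3219 24.4374] v=[-0.0816 -2.4370 3.4689 -1.4675]

Answer: 6.9834 13.0642 17.3219 24.4374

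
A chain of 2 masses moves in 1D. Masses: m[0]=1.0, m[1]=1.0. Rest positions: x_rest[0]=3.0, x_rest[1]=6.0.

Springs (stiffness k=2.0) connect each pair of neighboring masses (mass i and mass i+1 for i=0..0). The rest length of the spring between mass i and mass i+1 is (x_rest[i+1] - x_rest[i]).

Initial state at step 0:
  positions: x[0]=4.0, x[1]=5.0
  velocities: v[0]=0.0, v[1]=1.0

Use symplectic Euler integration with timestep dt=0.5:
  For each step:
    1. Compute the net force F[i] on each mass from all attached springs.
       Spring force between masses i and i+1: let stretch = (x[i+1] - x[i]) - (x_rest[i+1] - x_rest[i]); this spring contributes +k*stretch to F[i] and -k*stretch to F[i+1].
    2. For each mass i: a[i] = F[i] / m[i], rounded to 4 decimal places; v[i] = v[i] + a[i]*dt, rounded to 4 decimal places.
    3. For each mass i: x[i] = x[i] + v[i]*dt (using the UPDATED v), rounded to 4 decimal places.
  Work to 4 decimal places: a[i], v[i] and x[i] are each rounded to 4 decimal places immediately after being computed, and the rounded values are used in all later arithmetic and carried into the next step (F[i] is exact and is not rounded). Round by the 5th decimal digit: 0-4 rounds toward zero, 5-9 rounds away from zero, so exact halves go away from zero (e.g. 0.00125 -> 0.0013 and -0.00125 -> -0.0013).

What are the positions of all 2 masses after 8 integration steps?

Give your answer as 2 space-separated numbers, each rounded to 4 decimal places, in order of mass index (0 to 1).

Answer: 3.7500 9.2500

Derivation:
Step 0: x=[4.0000 5.0000] v=[0.0000 1.0000]
Step 1: x=[3.0000 6.5000] v=[-2.0000 3.0000]
Step 2: x=[2.2500 7.7500] v=[-1.5000 2.5000]
Step 3: x=[2.7500 7.7500] v=[1.0000 0.0000]
Step 4: x=[4.2500 6.7500] v=[3.0000 -2.0000]
Step 5: x=[5.5000 6.0000] v=[2.5000 -1.5000]
Step 6: x=[5.5000 6.5000] v=[0.0000 1.0000]
Step 7: x=[4.5000 8.0000] v=[-2.0000 3.0000]
Step 8: x=[3.7500 9.2500] v=[-1.5000 2.5000]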